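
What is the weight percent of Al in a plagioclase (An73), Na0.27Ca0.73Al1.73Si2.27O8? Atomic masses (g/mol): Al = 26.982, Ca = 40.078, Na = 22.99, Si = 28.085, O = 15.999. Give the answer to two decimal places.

17.04 wt%

Molar mass of Na0.27Ca0.73Al1.73Si2.27O8: 0.27×22.99 + 0.73×40.078 + 1.73×26.982 + 2.27×28.085 + 8×15.999 = 273.888 g/mol.
Mass of Al per formula unit: 1.73 × 26.982 = 46.679 g.
Weight fraction Al = 46.679 / 273.888 = 0.1704.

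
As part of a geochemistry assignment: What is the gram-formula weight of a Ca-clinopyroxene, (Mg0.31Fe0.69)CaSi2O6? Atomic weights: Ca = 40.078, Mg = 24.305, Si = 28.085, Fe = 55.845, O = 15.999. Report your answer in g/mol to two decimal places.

The formula mass is the sum 0.31(24.305) + 0.69(55.845) + 1(40.078) + 2(28.085) + 6(15.999).

238.31 g/mol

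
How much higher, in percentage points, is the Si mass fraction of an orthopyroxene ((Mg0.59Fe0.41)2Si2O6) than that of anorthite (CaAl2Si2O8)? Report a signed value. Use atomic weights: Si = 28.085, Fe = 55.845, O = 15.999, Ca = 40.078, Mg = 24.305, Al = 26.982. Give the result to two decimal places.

Si in (Mg0.59Fe0.41)2Si2O6: molar mass 226.637 g/mol; 2×28.085 = 56.170 g → 24.78 wt%.
Si in CaAl2Si2O8: molar mass 278.204 g/mol; 2×28.085 = 56.170 g → 20.19 wt%.
Difference = 24.78 − 20.19 = 4.59 percentage points.

4.59 percentage points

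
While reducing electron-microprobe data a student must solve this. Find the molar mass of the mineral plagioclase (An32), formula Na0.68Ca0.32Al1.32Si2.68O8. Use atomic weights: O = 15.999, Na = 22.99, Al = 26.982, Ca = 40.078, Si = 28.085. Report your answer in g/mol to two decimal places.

267.33 g/mol

The formula mass is the sum 0.68·22.99 + 0.32·40.078 + 1.32·26.982 + 2.68·28.085 + 8·15.999.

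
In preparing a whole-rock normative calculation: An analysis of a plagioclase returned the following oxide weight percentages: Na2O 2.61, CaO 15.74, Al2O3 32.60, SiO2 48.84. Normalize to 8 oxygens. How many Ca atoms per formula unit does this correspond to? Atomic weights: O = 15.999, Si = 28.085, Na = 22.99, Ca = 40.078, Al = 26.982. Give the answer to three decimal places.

0.772 Ca apfu

2.61 wt% Na2O ÷ 61.979 g/mol = 0.04211 mol, giving 0.08422 Na and 0.04211 O.
15.74 wt% CaO ÷ 56.077 g/mol = 0.28069 mol, giving 0.28069 Ca and 0.28069 O.
32.60 wt% Al2O3 ÷ 101.961 g/mol = 0.31973 mol, giving 0.63946 Al and 0.95919 O.
48.84 wt% SiO2 ÷ 60.083 g/mol = 0.81288 mol, giving 0.81288 Si and 1.62576 O.
Oxygen sums to 2.90775; scaling by 8/2.90775 = 2.75127 puts the formula on 8 O.
Ca: 0.28069 × 2.75127 = 0.772 atoms per formula unit.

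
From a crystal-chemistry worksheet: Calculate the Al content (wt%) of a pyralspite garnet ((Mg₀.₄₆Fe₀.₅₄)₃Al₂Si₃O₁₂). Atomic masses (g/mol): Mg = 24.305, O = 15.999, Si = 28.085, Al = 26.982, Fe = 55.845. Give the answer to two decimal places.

11.88 wt%

Molar mass of (Mg₀.₄₆Fe₀.₅₄)₃Al₂Si₃O₁₂: 1.38·24.305 + 1.62·55.845 + 2·26.982 + 3·28.085 + 12·15.999 = 454.217 g/mol.
Mass of Al per formula unit: 2 × 26.982 = 53.964 g.
Weight fraction Al = 53.964 / 454.217 = 0.1188.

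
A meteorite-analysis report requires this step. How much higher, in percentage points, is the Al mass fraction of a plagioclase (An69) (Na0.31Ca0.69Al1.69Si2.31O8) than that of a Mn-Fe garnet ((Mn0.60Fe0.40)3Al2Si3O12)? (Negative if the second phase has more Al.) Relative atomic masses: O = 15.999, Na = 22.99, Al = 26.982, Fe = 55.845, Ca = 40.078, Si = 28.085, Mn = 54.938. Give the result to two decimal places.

5.81 percentage points

First mineral: 45.600 g Al in 273.249 g formula = 16.69 wt% Al.
Second mineral: 53.964 g Al in 496.109 g formula = 10.88 wt% Al.
16.69% − 10.88% gives a difference of 5.81 percentage points.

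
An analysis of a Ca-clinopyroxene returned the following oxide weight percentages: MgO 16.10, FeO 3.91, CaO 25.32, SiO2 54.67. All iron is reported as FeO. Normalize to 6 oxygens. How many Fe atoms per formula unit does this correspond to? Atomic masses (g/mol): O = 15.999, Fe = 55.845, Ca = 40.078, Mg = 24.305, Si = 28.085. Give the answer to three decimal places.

MgO: 16.10/40.304 = 0.39946 mol → 0.39946 mol Mg, 0.39946 mol O.
FeO: 3.91/71.844 = 0.05442 mol → 0.05442 mol Fe, 0.05442 mol O.
CaO: 25.32/56.077 = 0.45152 mol → 0.45152 mol Ca, 0.45152 mol O.
SiO2: 54.67/60.083 = 0.90991 mol → 0.90991 mol Si, 1.81982 mol O.
Total oxygen = 2.72522 mol. Normalization factor = 6/2.72522 = 2.20166.
Fe per 6 O = 0.05442 × 2.20166 = 0.120.

0.120 Fe apfu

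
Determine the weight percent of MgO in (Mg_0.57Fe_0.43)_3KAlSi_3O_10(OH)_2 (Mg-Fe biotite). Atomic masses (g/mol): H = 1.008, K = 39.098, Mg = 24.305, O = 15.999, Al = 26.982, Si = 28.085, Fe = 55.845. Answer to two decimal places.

Molar mass of (Mg_0.57Fe_0.43)_3KAlSi_3O_10(OH)_2 = 1.71*24.305 + 1.29*55.845 + 1*39.098 + 1*26.982 + 3*28.085 + 12*15.999 + 2*1.008 = 457.941 g/mol.
Each formula unit contains 1.71 Mg, equivalent to 1.71/1 = 1.7100 mol MgO.
M(MgO) = 1×24.305 + 1×15.999 = 40.304 g/mol.
Mass of MgO per formula unit = 1.7100 × 40.304 = 68.920 g.
MgO wt% = 68.920 / 457.941 × 100 = 15.05%.

15.05 wt%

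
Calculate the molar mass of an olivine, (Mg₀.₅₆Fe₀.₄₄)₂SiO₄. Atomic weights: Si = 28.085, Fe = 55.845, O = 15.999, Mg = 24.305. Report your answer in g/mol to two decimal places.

Mg: 1.12 × 24.305 = 27.2216
Fe: 0.88 × 55.845 = 49.1436
Si: 1 × 28.085 = 28.0850
O: 4 × 15.999 = 63.9960
Summing the contributions gives the formula mass.

168.45 g/mol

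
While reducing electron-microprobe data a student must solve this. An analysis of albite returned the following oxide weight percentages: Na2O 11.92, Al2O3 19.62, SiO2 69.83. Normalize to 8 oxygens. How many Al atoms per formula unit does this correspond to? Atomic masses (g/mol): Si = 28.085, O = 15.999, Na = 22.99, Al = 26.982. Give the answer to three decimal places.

Na2O: 11.92/61.979 = 0.19232 mol → 0.38464 mol Na, 0.19232 mol O.
Al2O3: 19.62/101.961 = 0.19243 mol → 0.38486 mol Al, 0.57729 mol O.
SiO2: 69.83/60.083 = 1.16223 mol → 1.16223 mol Si, 2.32446 mol O.
Total oxygen = 3.09407 mol. Normalization factor = 8/3.09407 = 2.58559.
Al per 8 O = 0.38486 × 2.58559 = 0.995.

0.995 Al apfu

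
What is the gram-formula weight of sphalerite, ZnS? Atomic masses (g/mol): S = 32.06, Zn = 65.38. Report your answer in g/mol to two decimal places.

The formula mass is the sum 1(65.38) + 1(32.06).

97.44 g/mol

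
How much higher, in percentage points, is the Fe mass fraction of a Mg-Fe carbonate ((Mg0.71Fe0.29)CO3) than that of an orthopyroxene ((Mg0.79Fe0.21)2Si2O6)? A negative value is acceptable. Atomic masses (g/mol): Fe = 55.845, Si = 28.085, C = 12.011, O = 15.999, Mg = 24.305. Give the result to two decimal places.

6.37 percentage points

First mineral: 16.195 g Fe in 93.460 g formula = 17.33 wt% Fe.
Second mineral: 23.455 g Fe in 214.021 g formula = 10.96 wt% Fe.
17.33% − 10.96% gives a difference of 6.37 percentage points.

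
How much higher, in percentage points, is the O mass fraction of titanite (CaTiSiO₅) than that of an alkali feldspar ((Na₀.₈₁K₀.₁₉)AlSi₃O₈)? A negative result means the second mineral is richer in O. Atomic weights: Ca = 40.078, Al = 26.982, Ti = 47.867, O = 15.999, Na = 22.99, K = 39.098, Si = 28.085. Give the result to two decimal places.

-7.44 percentage points

M(CaTiSiO₅) = 196.025 g/mol, so wt% O = 79.995/196.025 × 100 = 40.81%.
M((Na₀.₈₁K₀.₁₉)AlSi₃O₈) = 265.280 g/mol, so wt% O = 127.992/265.280 × 100 = 48.25%.
40.81 − 48.25 = -7.44 pp.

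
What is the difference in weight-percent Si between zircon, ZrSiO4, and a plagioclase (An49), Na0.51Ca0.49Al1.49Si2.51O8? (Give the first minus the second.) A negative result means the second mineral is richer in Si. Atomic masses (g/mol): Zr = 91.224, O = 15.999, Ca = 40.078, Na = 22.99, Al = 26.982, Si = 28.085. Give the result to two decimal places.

-10.78 percentage points

First mineral: 28.085 g Si in 183.305 g formula = 15.32 wt% Si.
Second mineral: 70.493 g Si in 270.052 g formula = 26.10 wt% Si.
15.32% − 26.10% gives a difference of -10.78 percentage points.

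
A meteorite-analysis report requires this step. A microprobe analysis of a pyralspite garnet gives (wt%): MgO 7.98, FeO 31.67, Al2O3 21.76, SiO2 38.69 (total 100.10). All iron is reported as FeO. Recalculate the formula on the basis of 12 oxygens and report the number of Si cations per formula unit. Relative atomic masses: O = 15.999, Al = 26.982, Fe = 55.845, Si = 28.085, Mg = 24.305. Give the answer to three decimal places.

3.010 Si apfu

7.98 wt% MgO ÷ 40.304 g/mol = 0.19800 mol, giving 0.19800 Mg and 0.19800 O.
31.67 wt% FeO ÷ 71.844 g/mol = 0.44082 mol, giving 0.44082 Fe and 0.44082 O.
21.76 wt% Al2O3 ÷ 101.961 g/mol = 0.21341 mol, giving 0.42682 Al and 0.64023 O.
38.69 wt% SiO2 ÷ 60.083 g/mol = 0.64394 mol, giving 0.64394 Si and 1.28788 O.
Oxygen sums to 2.56693; scaling by 12/2.56693 = 4.67485 puts the formula on 12 O.
Si: 0.64394 × 4.67485 = 3.010 atoms per formula unit.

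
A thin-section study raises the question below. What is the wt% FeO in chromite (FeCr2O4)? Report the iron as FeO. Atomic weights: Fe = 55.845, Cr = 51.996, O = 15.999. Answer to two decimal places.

Molar mass of FeCr2O4 = 1×55.845 + 2×51.996 + 4×15.999 = 223.833 g/mol.
Each formula unit contains 1 Fe, equivalent to 1/1 = 1.0000 mol FeO.
M(FeO) = 1×55.845 + 1×15.999 = 71.844 g/mol.
Mass of FeO per formula unit = 1.0000 × 71.844 = 71.844 g.
FeO wt% = 71.844 / 223.833 × 100 = 32.10%.

32.10 wt%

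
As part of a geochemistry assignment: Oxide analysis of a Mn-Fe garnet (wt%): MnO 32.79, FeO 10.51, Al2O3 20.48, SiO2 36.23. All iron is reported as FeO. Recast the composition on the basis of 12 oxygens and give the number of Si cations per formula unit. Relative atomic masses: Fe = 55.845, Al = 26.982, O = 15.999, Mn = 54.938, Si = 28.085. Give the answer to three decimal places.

2.994 Si apfu

32.79 wt% MnO ÷ 70.937 g/mol = 0.46224 mol, giving 0.46224 Mn and 0.46224 O.
10.51 wt% FeO ÷ 71.844 g/mol = 0.14629 mol, giving 0.14629 Fe and 0.14629 O.
20.48 wt% Al2O3 ÷ 101.961 g/mol = 0.20086 mol, giving 0.40172 Al and 0.60258 O.
36.23 wt% SiO2 ÷ 60.083 g/mol = 0.60300 mol, giving 0.60300 Si and 1.20600 O.
Oxygen sums to 2.41711; scaling by 12/2.41711 = 4.96461 puts the formula on 12 O.
Si: 0.60300 × 4.96461 = 2.994 atoms per formula unit.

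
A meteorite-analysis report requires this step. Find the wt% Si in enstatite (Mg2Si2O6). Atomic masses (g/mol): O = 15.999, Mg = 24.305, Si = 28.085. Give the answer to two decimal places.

27.98 wt%

M(Mg2Si2O6) = 200.774 g/mol.
Si contributes 2 × 28.085 = 56.170 g per mole.
56.170/200.774 = 0.2798 → 27.98%.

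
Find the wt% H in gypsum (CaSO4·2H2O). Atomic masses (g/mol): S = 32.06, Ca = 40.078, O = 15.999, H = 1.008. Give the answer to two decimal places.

2.34 mass %

Formula mass = 1·40.078 + 1·32.06 + 6·15.999 + 4·1.008 = 172.164 g/mol, of which 4.032 g is H.
So H makes up 4.032/172.164 = 0.0234 of the mass, i.e. 2.34%.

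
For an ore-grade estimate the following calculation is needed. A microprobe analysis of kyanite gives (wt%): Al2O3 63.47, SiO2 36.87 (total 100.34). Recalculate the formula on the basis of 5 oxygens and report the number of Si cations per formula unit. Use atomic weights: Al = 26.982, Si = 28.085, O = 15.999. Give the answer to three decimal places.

63.47 wt% Al2O3 ÷ 101.961 g/mol = 0.62249 mol, giving 1.24498 Al and 1.86747 O.
36.87 wt% SiO2 ÷ 60.083 g/mol = 0.61365 mol, giving 0.61365 Si and 1.22730 O.
Oxygen sums to 3.09477; scaling by 5/3.09477 = 1.61563 puts the formula on 5 O.
Si: 0.61365 × 1.61563 = 0.991 atoms per formula unit.

0.991 Si apfu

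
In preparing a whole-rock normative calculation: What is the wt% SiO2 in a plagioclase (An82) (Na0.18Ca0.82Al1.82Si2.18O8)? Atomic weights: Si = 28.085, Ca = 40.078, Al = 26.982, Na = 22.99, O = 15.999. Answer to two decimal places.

47.57 wt%

Formula mass = 275.327 g/mol.
2.18 Si → 2.1800 mol SiO2 per formula unit; M(SiO2) = 60.083, so SiO2 mass = 130.981 g.
130.981/275.327 × 100 = 47.57 wt%.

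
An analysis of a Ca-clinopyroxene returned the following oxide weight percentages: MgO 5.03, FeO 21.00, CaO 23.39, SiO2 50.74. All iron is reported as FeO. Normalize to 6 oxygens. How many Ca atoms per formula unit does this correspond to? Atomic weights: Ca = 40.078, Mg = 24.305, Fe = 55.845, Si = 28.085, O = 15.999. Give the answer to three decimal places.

0.992 Ca apfu

MgO: 5.03/40.304 = 0.12480 mol → 0.12480 mol Mg, 0.12480 mol O.
FeO: 21.00/71.844 = 0.29230 mol → 0.29230 mol Fe, 0.29230 mol O.
CaO: 23.39/56.077 = 0.41711 mol → 0.41711 mol Ca, 0.41711 mol O.
SiO2: 50.74/60.083 = 0.84450 mol → 0.84450 mol Si, 1.68900 mol O.
Total oxygen = 2.52321 mol. Normalization factor = 6/2.52321 = 2.37792.
Ca per 6 O = 0.41711 × 2.37792 = 0.992.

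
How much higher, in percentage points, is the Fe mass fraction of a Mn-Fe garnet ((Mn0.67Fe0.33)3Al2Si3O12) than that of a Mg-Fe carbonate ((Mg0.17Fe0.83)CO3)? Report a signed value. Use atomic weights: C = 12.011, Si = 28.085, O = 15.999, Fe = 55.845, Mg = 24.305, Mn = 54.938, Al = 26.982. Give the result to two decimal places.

-30.80 percentage points

Fe in (Mn0.67Fe0.33)3Al2Si3O12: molar mass 495.919 g/mol; 0.99×55.845 = 55.287 g → 11.15 wt%.
Fe in (Mg0.17Fe0.83)CO3: molar mass 110.491 g/mol; 0.83×55.845 = 46.351 g → 41.95 wt%.
Difference = 11.15 − 41.95 = -30.80 percentage points.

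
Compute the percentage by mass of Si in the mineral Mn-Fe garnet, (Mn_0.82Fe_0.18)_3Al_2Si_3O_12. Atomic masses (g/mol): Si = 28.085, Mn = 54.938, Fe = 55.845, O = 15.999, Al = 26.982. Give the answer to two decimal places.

17.00 mass %

M((Mn_0.82Fe_0.18)_3Al_2Si_3O_12) = 495.511 g/mol.
Si contributes 3 × 28.085 = 84.255 g per mole.
84.255/495.511 = 0.1700 → 17.00%.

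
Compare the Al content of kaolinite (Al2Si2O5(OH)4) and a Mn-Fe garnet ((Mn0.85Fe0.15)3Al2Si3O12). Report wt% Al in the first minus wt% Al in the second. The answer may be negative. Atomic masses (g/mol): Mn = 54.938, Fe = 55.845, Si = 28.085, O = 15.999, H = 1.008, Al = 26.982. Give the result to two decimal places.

First mineral: 53.964 g Al in 258.157 g formula = 20.90 wt% Al.
Second mineral: 53.964 g Al in 495.429 g formula = 10.89 wt% Al.
20.90% − 10.89% gives a difference of 10.01 percentage points.

10.01 percentage points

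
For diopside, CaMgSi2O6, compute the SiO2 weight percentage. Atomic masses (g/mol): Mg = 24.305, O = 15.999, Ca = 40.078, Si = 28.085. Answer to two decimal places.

55.49 wt%

Molar mass of CaMgSi2O6 = 1*40.078 + 1*24.305 + 2*28.085 + 6*15.999 = 216.547 g/mol.
Each formula unit contains 2 Si, equivalent to 2/1 = 2.0000 mol SiO2.
M(SiO2) = 1×28.085 + 2×15.999 = 60.083 g/mol.
Mass of SiO2 per formula unit = 2.0000 × 60.083 = 120.166 g.
SiO2 wt% = 120.166 / 216.547 × 100 = 55.49%.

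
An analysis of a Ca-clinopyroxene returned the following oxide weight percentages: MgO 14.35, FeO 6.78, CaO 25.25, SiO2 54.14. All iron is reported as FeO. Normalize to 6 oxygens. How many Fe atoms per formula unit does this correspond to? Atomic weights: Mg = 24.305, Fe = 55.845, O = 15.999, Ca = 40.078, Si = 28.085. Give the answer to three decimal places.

0.209 Fe apfu

MgO (M=40.304): mol = 0.35604; Mg = 0.35604, O = 0.35604.
FeO (M=71.844): mol = 0.09437; Fe = 0.09437, O = 0.09437.
CaO (M=56.077): mol = 0.45027; Ca = 0.45027, O = 0.45027.
SiO2 (M=60.083): mol = 0.90109; Si = 0.90109, O = 1.80218.
ΣO = 2.70286; factor = 6/ΣO = 2.21987.
Fe apfu = 0.09437 × 2.21987 = 0.209.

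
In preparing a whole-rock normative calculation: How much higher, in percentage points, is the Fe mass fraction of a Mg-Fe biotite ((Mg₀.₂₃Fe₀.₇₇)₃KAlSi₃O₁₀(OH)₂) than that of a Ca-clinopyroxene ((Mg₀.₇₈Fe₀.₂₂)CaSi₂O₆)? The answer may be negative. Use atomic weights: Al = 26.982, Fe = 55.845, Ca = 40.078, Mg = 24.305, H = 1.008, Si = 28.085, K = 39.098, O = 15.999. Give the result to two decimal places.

20.82 percentage points

M((Mg₀.₂₃Fe₀.₇₇)₃KAlSi₃O₁₀(OH)₂) = 490.111 g/mol, so wt% Fe = 129.002/490.111 × 100 = 26.32%.
M((Mg₀.₇₈Fe₀.₂₂)CaSi₂O₆) = 223.486 g/mol, so wt% Fe = 12.286/223.486 × 100 = 5.50%.
26.32 − 5.50 = 20.82 pp.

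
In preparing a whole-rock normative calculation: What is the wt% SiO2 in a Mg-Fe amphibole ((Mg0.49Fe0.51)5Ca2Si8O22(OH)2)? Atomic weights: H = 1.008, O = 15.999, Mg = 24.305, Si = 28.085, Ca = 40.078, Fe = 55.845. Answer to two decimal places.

53.84 wt%

Molar mass of (Mg0.49Fe0.51)5Ca2Si8O22(OH)2 = 2.45*24.305 + 2.55*55.845 + 2*40.078 + 8*28.085 + 24*15.999 + 2*1.008 = 892.780 g/mol.
Each formula unit contains 8 Si, equivalent to 8/1 = 8.0000 mol SiO2.
M(SiO2) = 1×28.085 + 2×15.999 = 60.083 g/mol.
Mass of SiO2 per formula unit = 8.0000 × 60.083 = 480.664 g.
SiO2 wt% = 480.664 / 892.780 × 100 = 53.84%.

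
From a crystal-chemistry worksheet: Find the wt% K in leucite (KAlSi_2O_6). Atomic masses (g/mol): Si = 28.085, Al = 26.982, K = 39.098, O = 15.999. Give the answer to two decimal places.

17.91 wt%

M(KAlSi_2O_6) = 218.244 g/mol.
K contributes 1 × 39.098 = 39.098 g per mole.
39.098/218.244 = 0.1791 → 17.91%.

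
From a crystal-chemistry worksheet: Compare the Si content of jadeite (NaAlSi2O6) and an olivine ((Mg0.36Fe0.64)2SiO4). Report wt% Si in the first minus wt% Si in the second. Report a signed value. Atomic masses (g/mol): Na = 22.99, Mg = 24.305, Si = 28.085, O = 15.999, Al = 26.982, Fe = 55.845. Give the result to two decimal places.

12.28 percentage points

First mineral: 56.170 g Si in 202.136 g formula = 27.79 wt% Si.
Second mineral: 28.085 g Si in 181.062 g formula = 15.51 wt% Si.
27.79% − 15.51% gives a difference of 12.28 percentage points.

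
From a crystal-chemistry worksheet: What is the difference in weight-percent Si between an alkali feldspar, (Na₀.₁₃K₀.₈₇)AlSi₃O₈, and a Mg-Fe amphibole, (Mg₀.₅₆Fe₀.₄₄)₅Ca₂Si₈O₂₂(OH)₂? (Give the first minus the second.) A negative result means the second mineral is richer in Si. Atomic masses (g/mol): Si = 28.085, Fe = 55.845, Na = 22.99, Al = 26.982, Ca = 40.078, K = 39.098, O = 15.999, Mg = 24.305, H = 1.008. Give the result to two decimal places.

M((Na₀.₁₃K₀.₈₇)AlSi₃O₈) = 276.233 g/mol, so wt% Si = 84.255/276.233 × 100 = 30.50%.
M((Mg₀.₅₆Fe₀.₄₄)₅Ca₂Si₈O₂₂(OH)₂) = 881.741 g/mol, so wt% Si = 224.680/881.741 × 100 = 25.48%.
30.50 − 25.48 = 5.02 pp.

5.02 percentage points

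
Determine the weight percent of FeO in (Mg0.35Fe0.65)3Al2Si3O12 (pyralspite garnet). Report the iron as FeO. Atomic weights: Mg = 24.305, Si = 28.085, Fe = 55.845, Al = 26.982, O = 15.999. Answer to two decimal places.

30.15 wt%

M((Mg0.35Fe0.65)3Al2Si3O12) = 464.625 g/mol; M(FeO) = 71.844 g/mol.
Moles FeO per formula unit = 1.95 Fe ÷ 1 = 1.9500.
FeO fraction = (1.9500 × 71.844) / 464.625 = 140.096/464.625 = 0.3015.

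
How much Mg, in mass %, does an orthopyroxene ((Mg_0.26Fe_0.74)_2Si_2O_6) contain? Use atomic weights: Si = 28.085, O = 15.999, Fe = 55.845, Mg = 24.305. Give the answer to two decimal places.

5.11 mass %

Formula mass = 0.52×24.305 + 1.48×55.845 + 2×28.085 + 6×15.999 = 247.453 g/mol, of which 12.639 g is Mg.
So Mg makes up 12.639/247.453 = 0.0511 of the mass, i.e. 5.11%.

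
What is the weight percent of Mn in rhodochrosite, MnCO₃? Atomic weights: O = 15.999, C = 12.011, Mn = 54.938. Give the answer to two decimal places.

Formula mass = 1×54.938 + 1×12.011 + 3×15.999 = 114.946 g/mol, of which 54.938 g is Mn.
So Mn makes up 54.938/114.946 = 0.4779 of the mass, i.e. 47.79%.

47.79 wt%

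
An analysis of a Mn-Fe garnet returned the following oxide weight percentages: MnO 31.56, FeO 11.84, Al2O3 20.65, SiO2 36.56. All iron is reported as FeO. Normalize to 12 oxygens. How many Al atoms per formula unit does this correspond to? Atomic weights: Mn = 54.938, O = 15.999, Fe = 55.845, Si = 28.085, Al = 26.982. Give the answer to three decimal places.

MnO (M=70.937): mol = 0.44490; Mn = 0.44490, O = 0.44490.
FeO (M=71.844): mol = 0.16480; Fe = 0.16480, O = 0.16480.
Al2O3 (M=101.961): mol = 0.20253; Al = 0.40506, O = 0.60759.
SiO2 (M=60.083): mol = 0.60849; Si = 0.60849, O = 1.21698.
ΣO = 2.43427; factor = 12/ΣO = 4.92961.
Al apfu = 0.40506 × 4.92961 = 1.997.

1.997 Al apfu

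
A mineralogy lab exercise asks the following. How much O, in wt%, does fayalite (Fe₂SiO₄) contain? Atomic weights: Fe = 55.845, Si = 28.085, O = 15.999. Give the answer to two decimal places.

M(Fe₂SiO₄) = 203.771 g/mol.
O contributes 4 × 15.999 = 63.996 g per mole.
63.996/203.771 = 0.3141 → 31.41%.

31.41 wt%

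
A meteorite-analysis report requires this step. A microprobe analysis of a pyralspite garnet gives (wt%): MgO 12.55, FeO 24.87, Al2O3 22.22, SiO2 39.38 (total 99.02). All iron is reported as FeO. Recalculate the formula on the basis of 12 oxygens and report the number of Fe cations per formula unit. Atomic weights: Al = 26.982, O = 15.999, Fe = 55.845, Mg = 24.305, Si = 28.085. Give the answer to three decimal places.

MgO: 12.55/40.304 = 0.31138 mol → 0.31138 mol Mg, 0.31138 mol O.
FeO: 24.87/71.844 = 0.34617 mol → 0.34617 mol Fe, 0.34617 mol O.
Al2O3: 22.22/101.961 = 0.21793 mol → 0.43586 mol Al, 0.65379 mol O.
SiO2: 39.38/60.083 = 0.65543 mol → 0.65543 mol Si, 1.31086 mol O.
Total oxygen = 2.62220 mol. Normalization factor = 12/2.62220 = 4.57631.
Fe per 12 O = 0.34617 × 4.57631 = 1.584.

1.584 Fe apfu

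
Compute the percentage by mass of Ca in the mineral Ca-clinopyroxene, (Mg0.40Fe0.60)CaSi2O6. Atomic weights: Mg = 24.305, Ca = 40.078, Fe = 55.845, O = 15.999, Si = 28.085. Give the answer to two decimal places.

17.02 wt%

Molar mass of (Mg0.40Fe0.60)CaSi2O6: 0.40·24.305 + 0.60·55.845 + 1·40.078 + 2·28.085 + 6·15.999 = 235.471 g/mol.
Mass of Ca per formula unit: 1 × 40.078 = 40.078 g.
Weight fraction Ca = 40.078 / 235.471 = 0.1702.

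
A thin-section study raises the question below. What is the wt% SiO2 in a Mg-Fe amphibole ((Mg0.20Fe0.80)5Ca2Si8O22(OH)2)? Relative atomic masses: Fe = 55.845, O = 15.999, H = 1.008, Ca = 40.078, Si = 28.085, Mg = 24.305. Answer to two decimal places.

Molar mass of (Mg0.20Fe0.80)5Ca2Si8O22(OH)2 = 1×24.305 + 4×55.845 + 2×40.078 + 8×28.085 + 24×15.999 + 2×1.008 = 938.513 g/mol.
Each formula unit contains 8 Si, equivalent to 8/1 = 8.0000 mol SiO2.
M(SiO2) = 1×28.085 + 2×15.999 = 60.083 g/mol.
Mass of SiO2 per formula unit = 8.0000 × 60.083 = 480.664 g.
SiO2 wt% = 480.664 / 938.513 × 100 = 51.22%.

51.22 wt%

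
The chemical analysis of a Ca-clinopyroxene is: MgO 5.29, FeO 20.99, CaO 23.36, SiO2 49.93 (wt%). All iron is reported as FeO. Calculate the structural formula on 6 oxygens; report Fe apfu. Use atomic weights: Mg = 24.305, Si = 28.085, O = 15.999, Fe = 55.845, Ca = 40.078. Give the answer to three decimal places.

0.701 Fe apfu

MgO: 5.29/40.304 = 0.13125 mol → 0.13125 mol Mg, 0.13125 mol O.
FeO: 20.99/71.844 = 0.29216 mol → 0.29216 mol Fe, 0.29216 mol O.
CaO: 23.36/56.077 = 0.41657 mol → 0.41657 mol Ca, 0.41657 mol O.
SiO2: 49.93/60.083 = 0.83102 mol → 0.83102 mol Si, 1.66204 mol O.
Total oxygen = 2.50202 mol. Normalization factor = 6/2.50202 = 2.39806.
Fe per 6 O = 0.29216 × 2.39806 = 0.701.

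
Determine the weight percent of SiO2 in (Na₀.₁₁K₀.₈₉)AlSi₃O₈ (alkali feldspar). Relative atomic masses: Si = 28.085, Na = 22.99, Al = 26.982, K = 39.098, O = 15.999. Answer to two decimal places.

Molar mass of (Na₀.₁₁K₀.₈₉)AlSi₃O₈ = 0.11·22.99 + 0.89·39.098 + 1·26.982 + 3·28.085 + 8·15.999 = 276.555 g/mol.
Each formula unit contains 3 Si, equivalent to 3/1 = 3.0000 mol SiO2.
M(SiO2) = 1×28.085 + 2×15.999 = 60.083 g/mol.
Mass of SiO2 per formula unit = 3.0000 × 60.083 = 180.249 g.
SiO2 wt% = 180.249 / 276.555 × 100 = 65.18%.

65.18 wt%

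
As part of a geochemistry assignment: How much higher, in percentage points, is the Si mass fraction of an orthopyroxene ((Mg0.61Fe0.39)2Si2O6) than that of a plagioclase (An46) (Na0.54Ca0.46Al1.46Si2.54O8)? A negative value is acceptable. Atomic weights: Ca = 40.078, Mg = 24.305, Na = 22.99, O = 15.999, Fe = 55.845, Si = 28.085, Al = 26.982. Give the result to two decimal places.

-1.54 percentage points

Si in (Mg0.61Fe0.39)2Si2O6: molar mass 225.375 g/mol; 2×28.085 = 56.170 g → 24.92 wt%.
Si in Na0.54Ca0.46Al1.46Si2.54O8: molar mass 269.572 g/mol; 2.54×28.085 = 71.336 g → 26.46 wt%.
Difference = 24.92 − 26.46 = -1.54 percentage points.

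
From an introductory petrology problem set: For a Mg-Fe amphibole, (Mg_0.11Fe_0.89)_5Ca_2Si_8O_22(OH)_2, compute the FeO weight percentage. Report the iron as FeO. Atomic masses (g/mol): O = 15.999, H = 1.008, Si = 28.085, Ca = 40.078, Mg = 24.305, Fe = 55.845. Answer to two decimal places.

Molar mass of (Mg_0.11Fe_0.89)_5Ca_2Si_8O_22(OH)_2 = 0.55*24.305 + 4.45*55.845 + 2*40.078 + 8*28.085 + 24*15.999 + 2*1.008 = 952.706 g/mol.
Each formula unit contains 4.45 Fe, equivalent to 4.45/1 = 4.4500 mol FeO.
M(FeO) = 1×55.845 + 1×15.999 = 71.844 g/mol.
Mass of FeO per formula unit = 4.4500 × 71.844 = 319.706 g.
FeO wt% = 319.706 / 952.706 × 100 = 33.56%.

33.56 wt%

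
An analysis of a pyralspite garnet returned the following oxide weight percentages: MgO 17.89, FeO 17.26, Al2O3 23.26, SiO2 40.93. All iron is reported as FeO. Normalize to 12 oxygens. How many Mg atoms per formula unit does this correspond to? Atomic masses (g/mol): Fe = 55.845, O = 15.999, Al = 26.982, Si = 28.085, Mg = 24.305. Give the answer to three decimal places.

1.950 Mg apfu

17.89 wt% MgO ÷ 40.304 g/mol = 0.44388 mol, giving 0.44388 Mg and 0.44388 O.
17.26 wt% FeO ÷ 71.844 g/mol = 0.24024 mol, giving 0.24024 Fe and 0.24024 O.
23.26 wt% Al2O3 ÷ 101.961 g/mol = 0.22813 mol, giving 0.45626 Al and 0.68439 O.
40.93 wt% SiO2 ÷ 60.083 g/mol = 0.68122 mol, giving 0.68122 Si and 1.36244 O.
Oxygen sums to 2.73095; scaling by 12/2.73095 = 4.39408 puts the formula on 12 O.
Mg: 0.44388 × 4.39408 = 1.950 atoms per formula unit.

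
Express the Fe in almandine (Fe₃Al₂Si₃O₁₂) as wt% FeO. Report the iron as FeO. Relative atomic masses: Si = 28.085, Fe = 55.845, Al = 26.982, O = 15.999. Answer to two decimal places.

43.30 wt%

Formula mass = 497.742 g/mol.
3 Fe → 3.0000 mol FeO per formula unit; M(FeO) = 71.844, so FeO mass = 215.532 g.
215.532/497.742 × 100 = 43.30 wt%.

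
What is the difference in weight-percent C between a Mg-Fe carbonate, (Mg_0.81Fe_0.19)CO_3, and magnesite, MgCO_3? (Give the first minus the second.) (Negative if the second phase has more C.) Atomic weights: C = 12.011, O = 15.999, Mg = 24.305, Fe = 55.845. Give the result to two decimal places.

-0.95 percentage points

C in (Mg_0.81Fe_0.19)CO_3: molar mass 90.306 g/mol; 1×12.011 = 12.011 g → 13.30 wt%.
C in MgCO_3: molar mass 84.313 g/mol; 1×12.011 = 12.011 g → 14.25 wt%.
Difference = 13.30 − 14.25 = -0.95 percentage points.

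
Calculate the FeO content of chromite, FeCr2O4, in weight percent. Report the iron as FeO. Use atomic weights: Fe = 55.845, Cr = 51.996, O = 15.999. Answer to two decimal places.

Formula mass = 223.833 g/mol.
1 Fe → 1.0000 mol FeO per formula unit; M(FeO) = 71.844, so FeO mass = 71.844 g.
71.844/223.833 × 100 = 32.10 wt%.

32.10 wt%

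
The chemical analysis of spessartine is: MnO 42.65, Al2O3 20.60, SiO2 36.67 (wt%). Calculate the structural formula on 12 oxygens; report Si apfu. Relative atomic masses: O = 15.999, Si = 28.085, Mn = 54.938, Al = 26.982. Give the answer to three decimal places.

3.016 Si apfu

MnO: 42.65/70.937 = 0.60124 mol → 0.60124 mol Mn, 0.60124 mol O.
Al2O3: 20.60/101.961 = 0.20204 mol → 0.40408 mol Al, 0.60612 mol O.
SiO2: 36.67/60.083 = 0.61032 mol → 0.61032 mol Si, 1.22064 mol O.
Total oxygen = 2.42800 mol. Normalization factor = 12/2.42800 = 4.94234.
Si per 12 O = 0.61032 × 4.94234 = 3.016.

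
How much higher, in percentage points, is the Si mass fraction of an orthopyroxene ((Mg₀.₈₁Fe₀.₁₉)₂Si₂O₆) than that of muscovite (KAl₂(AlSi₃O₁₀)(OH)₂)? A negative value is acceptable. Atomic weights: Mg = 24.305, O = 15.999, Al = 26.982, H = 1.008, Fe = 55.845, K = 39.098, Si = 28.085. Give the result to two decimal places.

5.25 percentage points

Si in (Mg₀.₈₁Fe₀.₁₉)₂Si₂O₆: molar mass 212.759 g/mol; 2×28.085 = 56.170 g → 26.40 wt%.
Si in KAl₂(AlSi₃O₁₀)(OH)₂: molar mass 398.303 g/mol; 3×28.085 = 84.255 g → 21.15 wt%.
Difference = 26.40 − 21.15 = 5.25 percentage points.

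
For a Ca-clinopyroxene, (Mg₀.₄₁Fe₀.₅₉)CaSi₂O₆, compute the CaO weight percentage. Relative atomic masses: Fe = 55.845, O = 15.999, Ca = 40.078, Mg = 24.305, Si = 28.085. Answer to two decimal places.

23.85 wt%

Molar mass of (Mg₀.₄₁Fe₀.₅₉)CaSi₂O₆ = 0.41·24.305 + 0.59·55.845 + 1·40.078 + 2·28.085 + 6·15.999 = 235.156 g/mol.
Each formula unit contains 1 Ca, equivalent to 1/1 = 1.0000 mol CaO.
M(CaO) = 1×40.078 + 1×15.999 = 56.077 g/mol.
Mass of CaO per formula unit = 1.0000 × 56.077 = 56.077 g.
CaO wt% = 56.077 / 235.156 × 100 = 23.85%.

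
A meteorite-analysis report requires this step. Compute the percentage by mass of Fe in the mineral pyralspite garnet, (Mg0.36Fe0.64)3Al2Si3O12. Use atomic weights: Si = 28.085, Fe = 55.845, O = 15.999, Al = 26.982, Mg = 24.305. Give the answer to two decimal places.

Formula mass = 1.08·24.305 + 1.92·55.845 + 2·26.982 + 3·28.085 + 12·15.999 = 463.679 g/mol, of which 107.222 g is Fe.
So Fe makes up 107.222/463.679 = 0.2312 of the mass, i.e. 23.12%.

23.12 wt%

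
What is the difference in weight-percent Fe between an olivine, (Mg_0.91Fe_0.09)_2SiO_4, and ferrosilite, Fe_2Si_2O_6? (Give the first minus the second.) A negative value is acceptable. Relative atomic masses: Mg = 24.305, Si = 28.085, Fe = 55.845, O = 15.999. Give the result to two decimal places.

-35.46 percentage points

First mineral: 10.052 g Fe in 146.368 g formula = 6.87 wt% Fe.
Second mineral: 111.690 g Fe in 263.854 g formula = 42.33 wt% Fe.
6.87% − 42.33% gives a difference of -35.46 percentage points.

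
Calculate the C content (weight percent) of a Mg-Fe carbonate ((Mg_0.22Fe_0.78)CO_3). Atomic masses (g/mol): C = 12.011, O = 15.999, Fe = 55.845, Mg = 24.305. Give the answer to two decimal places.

Molar mass of (Mg_0.22Fe_0.78)CO_3: 0.22·24.305 + 0.78·55.845 + 1·12.011 + 3·15.999 = 108.914 g/mol.
Mass of C per formula unit: 1 × 12.011 = 12.011 g.
Weight fraction C = 12.011 / 108.914 = 0.1103.

11.03 weight percent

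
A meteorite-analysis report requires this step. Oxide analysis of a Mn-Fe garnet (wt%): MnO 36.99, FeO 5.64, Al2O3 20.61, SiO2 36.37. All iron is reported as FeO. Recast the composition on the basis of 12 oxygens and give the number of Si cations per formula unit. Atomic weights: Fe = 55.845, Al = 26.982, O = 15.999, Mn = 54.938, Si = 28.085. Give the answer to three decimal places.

3.005 Si apfu

MnO (M=70.937): mol = 0.52145; Mn = 0.52145, O = 0.52145.
FeO (M=71.844): mol = 0.07850; Fe = 0.07850, O = 0.07850.
Al2O3 (M=101.961): mol = 0.20214; Al = 0.40428, O = 0.60642.
SiO2 (M=60.083): mol = 0.60533; Si = 0.60533, O = 1.21066.
ΣO = 2.41703; factor = 12/ΣO = 4.96477.
Si apfu = 0.60533 × 4.96477 = 3.005.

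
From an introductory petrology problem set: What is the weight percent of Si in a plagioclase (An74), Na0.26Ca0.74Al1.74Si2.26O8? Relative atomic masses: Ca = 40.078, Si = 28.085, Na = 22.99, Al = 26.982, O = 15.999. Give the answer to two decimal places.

Formula mass = 0.26*22.99 + 0.74*40.078 + 1.74*26.982 + 2.26*28.085 + 8*15.999 = 274.048 g/mol, of which 63.472 g is Si.
So Si makes up 63.472/274.048 = 0.2316 of the mass, i.e. 23.16%.

23.16 mass %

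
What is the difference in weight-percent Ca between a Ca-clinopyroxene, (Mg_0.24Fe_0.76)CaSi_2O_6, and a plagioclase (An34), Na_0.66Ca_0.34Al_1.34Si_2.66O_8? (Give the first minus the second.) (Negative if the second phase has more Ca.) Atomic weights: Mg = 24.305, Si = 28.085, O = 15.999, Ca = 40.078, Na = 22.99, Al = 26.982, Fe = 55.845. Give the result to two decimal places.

First mineral: 40.078 g Ca in 240.517 g formula = 16.66 wt% Ca.
Second mineral: 13.627 g Ca in 267.654 g formula = 5.09 wt% Ca.
16.66% − 5.09% gives a difference of 11.57 percentage points.

11.57 percentage points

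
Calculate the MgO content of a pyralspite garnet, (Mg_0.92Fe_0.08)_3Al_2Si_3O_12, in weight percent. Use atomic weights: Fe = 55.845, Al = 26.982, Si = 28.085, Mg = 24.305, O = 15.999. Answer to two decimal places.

M((Mg_0.92Fe_0.08)_3Al_2Si_3O_12) = 410.692 g/mol; M(MgO) = 40.304 g/mol.
Moles MgO per formula unit = 2.76 Mg ÷ 1 = 2.7600.
MgO fraction = (2.7600 × 40.304) / 410.692 = 111.239/410.692 = 0.2709.

27.09 wt%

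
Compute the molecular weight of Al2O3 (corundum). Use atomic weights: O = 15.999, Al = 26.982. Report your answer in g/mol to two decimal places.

Al: 2 × 26.982 = 53.9640
O: 3 × 15.999 = 47.9970
Summing the contributions gives the formula mass.

101.96 g/mol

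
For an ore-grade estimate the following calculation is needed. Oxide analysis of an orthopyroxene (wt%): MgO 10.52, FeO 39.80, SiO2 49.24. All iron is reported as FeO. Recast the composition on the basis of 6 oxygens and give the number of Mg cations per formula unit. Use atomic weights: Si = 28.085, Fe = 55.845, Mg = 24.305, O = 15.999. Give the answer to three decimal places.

MgO (M=40.304): mol = 0.26102; Mg = 0.26102, O = 0.26102.
FeO (M=71.844): mol = 0.55398; Fe = 0.55398, O = 0.55398.
SiO2 (M=60.083): mol = 0.81953; Si = 0.81953, O = 1.63906.
ΣO = 2.45406; factor = 6/ΣO = 2.44493.
Mg apfu = 0.26102 × 2.44493 = 0.638.

0.638 Mg apfu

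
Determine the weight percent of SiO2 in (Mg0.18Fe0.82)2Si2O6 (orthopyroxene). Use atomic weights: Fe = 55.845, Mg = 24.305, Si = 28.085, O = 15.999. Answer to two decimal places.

47.59 wt%

Molar mass of (Mg0.18Fe0.82)2Si2O6 = 0.36*24.305 + 1.64*55.845 + 2*28.085 + 6*15.999 = 252.500 g/mol.
Each formula unit contains 2 Si, equivalent to 2/1 = 2.0000 mol SiO2.
M(SiO2) = 1×28.085 + 2×15.999 = 60.083 g/mol.
Mass of SiO2 per formula unit = 2.0000 × 60.083 = 120.166 g.
SiO2 wt% = 120.166 / 252.500 × 100 = 47.59%.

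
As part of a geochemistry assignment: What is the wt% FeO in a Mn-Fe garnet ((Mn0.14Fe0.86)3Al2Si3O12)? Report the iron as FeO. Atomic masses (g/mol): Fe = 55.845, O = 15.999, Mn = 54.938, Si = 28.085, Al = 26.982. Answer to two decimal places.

37.27 wt%

M((Mn0.14Fe0.86)3Al2Si3O12) = 497.361 g/mol; M(FeO) = 71.844 g/mol.
Moles FeO per formula unit = 2.58 Fe ÷ 1 = 2.5800.
FeO fraction = (2.5800 × 71.844) / 497.361 = 185.358/497.361 = 0.3727.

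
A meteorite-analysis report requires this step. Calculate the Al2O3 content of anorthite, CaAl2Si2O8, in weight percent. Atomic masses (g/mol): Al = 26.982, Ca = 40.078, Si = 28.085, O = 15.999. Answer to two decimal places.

Formula mass = 278.204 g/mol.
2 Al → 1.0000 mol Al2O3 per formula unit; M(Al2O3) = 101.961, so Al2O3 mass = 101.961 g.
101.961/278.204 × 100 = 36.65 wt%.

36.65 wt%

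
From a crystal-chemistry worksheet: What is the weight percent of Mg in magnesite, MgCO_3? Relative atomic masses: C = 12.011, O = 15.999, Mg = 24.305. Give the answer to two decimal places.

28.83 mass %

M(MgCO_3) = 84.313 g/mol.
Mg contributes 1 × 24.305 = 24.305 g per mole.
24.305/84.313 = 0.2883 → 28.83%.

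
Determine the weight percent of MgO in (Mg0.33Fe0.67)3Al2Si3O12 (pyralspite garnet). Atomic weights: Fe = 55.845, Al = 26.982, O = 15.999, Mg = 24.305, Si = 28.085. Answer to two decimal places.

M((Mg0.33Fe0.67)3Al2Si3O12) = 466.517 g/mol; M(MgO) = 40.304 g/mol.
Moles MgO per formula unit = 0.99 Mg ÷ 1 = 0.9900.
MgO fraction = (0.9900 × 40.304) / 466.517 = 39.901/466.517 = 0.0855.

8.55 wt%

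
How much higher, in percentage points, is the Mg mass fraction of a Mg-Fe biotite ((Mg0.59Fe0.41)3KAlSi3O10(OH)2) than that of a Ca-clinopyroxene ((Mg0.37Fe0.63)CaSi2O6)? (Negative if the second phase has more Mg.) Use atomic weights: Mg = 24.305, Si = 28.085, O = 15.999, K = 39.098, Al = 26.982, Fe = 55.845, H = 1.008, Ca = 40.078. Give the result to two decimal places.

Mg in (Mg0.59Fe0.41)3KAlSi3O10(OH)2: molar mass 456.048 g/mol; 1.77×24.305 = 43.020 g → 9.43 wt%.
Mg in (Mg0.37Fe0.63)CaSi2O6: molar mass 236.417 g/mol; 0.37×24.305 = 8.993 g → 3.80 wt%.
Difference = 9.43 − 3.80 = 5.63 percentage points.

5.63 percentage points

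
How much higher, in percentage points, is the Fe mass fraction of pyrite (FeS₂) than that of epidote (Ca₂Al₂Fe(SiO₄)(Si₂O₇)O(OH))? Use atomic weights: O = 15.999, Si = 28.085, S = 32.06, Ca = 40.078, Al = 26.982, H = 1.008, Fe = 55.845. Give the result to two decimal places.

First mineral: 55.845 g Fe in 119.965 g formula = 46.55 wt% Fe.
Second mineral: 55.845 g Fe in 483.215 g formula = 11.56 wt% Fe.
46.55% − 11.56% gives a difference of 34.99 percentage points.

34.99 percentage points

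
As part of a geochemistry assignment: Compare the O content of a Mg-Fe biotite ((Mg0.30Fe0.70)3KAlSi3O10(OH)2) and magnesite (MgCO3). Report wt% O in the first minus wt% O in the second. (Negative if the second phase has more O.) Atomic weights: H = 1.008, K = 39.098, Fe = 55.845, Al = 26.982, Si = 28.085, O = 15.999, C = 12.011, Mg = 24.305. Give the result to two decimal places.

First mineral: 191.988 g O in 483.488 g formula = 39.71 wt% O.
Second mineral: 47.997 g O in 84.313 g formula = 56.93 wt% O.
39.71% − 56.93% gives a difference of -17.22 percentage points.

-17.22 percentage points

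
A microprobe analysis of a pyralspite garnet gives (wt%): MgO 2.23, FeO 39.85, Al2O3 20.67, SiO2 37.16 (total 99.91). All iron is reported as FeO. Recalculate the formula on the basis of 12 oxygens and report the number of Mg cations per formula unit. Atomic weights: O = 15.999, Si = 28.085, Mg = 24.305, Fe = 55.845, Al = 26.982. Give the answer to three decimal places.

0.270 Mg apfu

2.23 wt% MgO ÷ 40.304 g/mol = 0.05533 mol, giving 0.05533 Mg and 0.05533 O.
39.85 wt% FeO ÷ 71.844 g/mol = 0.55467 mol, giving 0.55467 Fe and 0.55467 O.
20.67 wt% Al2O3 ÷ 101.961 g/mol = 0.20272 mol, giving 0.40544 Al and 0.60816 O.
37.16 wt% SiO2 ÷ 60.083 g/mol = 0.61848 mol, giving 0.61848 Si and 1.23696 O.
Oxygen sums to 2.45512; scaling by 12/2.45512 = 4.88774 puts the formula on 12 O.
Mg: 0.05533 × 4.88774 = 0.270 atoms per formula unit.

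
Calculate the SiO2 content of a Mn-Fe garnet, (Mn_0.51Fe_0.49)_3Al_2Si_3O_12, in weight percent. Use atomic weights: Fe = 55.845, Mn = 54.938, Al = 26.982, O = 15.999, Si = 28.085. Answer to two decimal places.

M((Mn_0.51Fe_0.49)_3Al_2Si_3O_12) = 496.354 g/mol; M(SiO2) = 60.083 g/mol.
Moles SiO2 per formula unit = 3 Si ÷ 1 = 3.0000.
SiO2 fraction = (3.0000 × 60.083) / 496.354 = 180.249/496.354 = 0.3631.

36.31 wt%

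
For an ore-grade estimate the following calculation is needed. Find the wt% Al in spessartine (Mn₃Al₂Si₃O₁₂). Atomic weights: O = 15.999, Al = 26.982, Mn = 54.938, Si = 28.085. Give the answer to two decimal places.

10.90 weight percent

Molar mass of Mn₃Al₂Si₃O₁₂: 3·54.938 + 2·26.982 + 3·28.085 + 12·15.999 = 495.021 g/mol.
Mass of Al per formula unit: 2 × 26.982 = 53.964 g.
Weight fraction Al = 53.964 / 495.021 = 0.1090.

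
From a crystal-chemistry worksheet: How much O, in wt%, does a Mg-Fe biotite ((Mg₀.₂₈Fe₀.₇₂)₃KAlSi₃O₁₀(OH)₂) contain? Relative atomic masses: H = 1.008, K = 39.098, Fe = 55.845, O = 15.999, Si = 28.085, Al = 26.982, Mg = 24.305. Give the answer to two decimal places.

39.55 wt%

Molar mass of (Mg₀.₂₈Fe₀.₇₂)₃KAlSi₃O₁₀(OH)₂: 0.84×24.305 + 2.16×55.845 + 1×39.098 + 1×26.982 + 3×28.085 + 12×15.999 + 2×1.008 = 485.380 g/mol.
Mass of O per formula unit: 12 × 15.999 = 191.988 g.
Weight fraction O = 191.988 / 485.380 = 0.3955.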